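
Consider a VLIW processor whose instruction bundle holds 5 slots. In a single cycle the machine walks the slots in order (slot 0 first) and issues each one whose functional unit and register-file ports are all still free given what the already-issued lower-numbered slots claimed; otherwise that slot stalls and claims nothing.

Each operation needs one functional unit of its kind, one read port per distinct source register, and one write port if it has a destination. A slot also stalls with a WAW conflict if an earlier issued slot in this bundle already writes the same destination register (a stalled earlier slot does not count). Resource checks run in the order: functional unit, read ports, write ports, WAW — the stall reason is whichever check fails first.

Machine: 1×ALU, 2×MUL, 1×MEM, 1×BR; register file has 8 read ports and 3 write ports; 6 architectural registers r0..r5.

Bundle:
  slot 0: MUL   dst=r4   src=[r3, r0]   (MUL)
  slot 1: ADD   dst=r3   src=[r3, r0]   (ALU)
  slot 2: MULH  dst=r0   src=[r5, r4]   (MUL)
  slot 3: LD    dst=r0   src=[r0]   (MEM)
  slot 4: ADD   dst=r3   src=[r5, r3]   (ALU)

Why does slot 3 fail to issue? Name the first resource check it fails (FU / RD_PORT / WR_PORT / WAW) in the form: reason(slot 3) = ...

slot 0 (MUL): ISSUE — free A1,Mu1,Ld1,B1 rp6 wp2
slot 1 (ALU): ISSUE — free A0,Mu1,Ld1,B1 rp4 wp1
slot 2 (MUL): ISSUE — free A0,Mu0,Ld1,B1 rp2 wp0
slot 3 (MEM): stall WR_PORT — free A0,Mu0,Ld1,B1 rp2 wp0
slot 4 (ALU): stall FU — free A0,Mu0,Ld1,B1 rp2 wp0

reason(slot 3) = WR_PORT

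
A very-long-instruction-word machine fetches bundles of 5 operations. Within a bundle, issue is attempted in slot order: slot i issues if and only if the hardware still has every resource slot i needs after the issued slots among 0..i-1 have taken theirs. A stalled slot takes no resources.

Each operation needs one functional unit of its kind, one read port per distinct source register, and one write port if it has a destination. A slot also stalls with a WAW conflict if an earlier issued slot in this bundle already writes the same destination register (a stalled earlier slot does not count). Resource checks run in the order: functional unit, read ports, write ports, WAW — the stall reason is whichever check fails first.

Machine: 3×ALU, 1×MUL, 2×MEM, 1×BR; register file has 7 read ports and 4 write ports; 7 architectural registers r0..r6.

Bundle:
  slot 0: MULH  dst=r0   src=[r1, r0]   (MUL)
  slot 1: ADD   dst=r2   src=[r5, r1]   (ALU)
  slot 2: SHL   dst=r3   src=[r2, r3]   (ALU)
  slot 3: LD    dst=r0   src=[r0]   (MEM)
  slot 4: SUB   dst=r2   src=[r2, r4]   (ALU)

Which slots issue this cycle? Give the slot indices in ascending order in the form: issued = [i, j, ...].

#0 MUL src=r1,r0 dispatched  <A:3 Mu:0 Ld:2 B:1 rd:5 wr:3>
#1 ALU src=r5,r1 dispatched  <A:2 Mu:0 Ld:2 B:1 rd:3 wr:2>
#2 ALU src=r2,r3 dispatched  <A:1 Mu:0 Ld:2 B:1 rd:1 wr:1>
#3 MEM src=r0 held:WAW  <A:1 Mu:0 Ld:2 B:1 rd:1 wr:1>
#4 ALU src=r2,r4 held:RD_PORT  <A:1 Mu:0 Ld:2 B:1 rd:1 wr:1>

issued = [0, 1, 2]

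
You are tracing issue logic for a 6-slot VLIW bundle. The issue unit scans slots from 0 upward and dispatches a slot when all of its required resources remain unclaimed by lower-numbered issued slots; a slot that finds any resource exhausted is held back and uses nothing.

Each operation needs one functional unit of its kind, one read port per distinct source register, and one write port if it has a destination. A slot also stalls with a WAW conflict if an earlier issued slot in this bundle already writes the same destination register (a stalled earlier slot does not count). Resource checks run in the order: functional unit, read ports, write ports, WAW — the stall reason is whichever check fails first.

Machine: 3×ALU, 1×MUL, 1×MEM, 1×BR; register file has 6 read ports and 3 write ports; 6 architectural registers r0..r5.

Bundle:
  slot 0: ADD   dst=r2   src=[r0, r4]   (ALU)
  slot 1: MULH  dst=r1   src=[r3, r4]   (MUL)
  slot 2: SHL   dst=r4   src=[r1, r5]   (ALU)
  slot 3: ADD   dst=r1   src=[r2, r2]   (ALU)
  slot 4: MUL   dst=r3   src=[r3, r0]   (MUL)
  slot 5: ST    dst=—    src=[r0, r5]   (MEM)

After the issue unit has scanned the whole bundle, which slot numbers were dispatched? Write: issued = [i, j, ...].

issued = [0, 1, 2]

#0 ALU src=r0,r4 dispatched  <A:2 Mu:1 Ld:1 B:1 rd:4 wr:2>
#1 MUL src=r3,r4 dispatched  <A:2 Mu:0 Ld:1 B:1 rd:2 wr:1>
#2 ALU src=r1,r5 dispatched  <A:1 Mu:0 Ld:1 B:1 rd:0 wr:0>
#3 ALU src=r2,r2 held:RD_PORT  <A:1 Mu:0 Ld:1 B:1 rd:0 wr:0>
#4 MUL src=r3,r0 held:FU  <A:1 Mu:0 Ld:1 B:1 rd:0 wr:0>
#5 MEM src=r0,r5 held:RD_PORT  <A:1 Mu:0 Ld:1 B:1 rd:0 wr:0>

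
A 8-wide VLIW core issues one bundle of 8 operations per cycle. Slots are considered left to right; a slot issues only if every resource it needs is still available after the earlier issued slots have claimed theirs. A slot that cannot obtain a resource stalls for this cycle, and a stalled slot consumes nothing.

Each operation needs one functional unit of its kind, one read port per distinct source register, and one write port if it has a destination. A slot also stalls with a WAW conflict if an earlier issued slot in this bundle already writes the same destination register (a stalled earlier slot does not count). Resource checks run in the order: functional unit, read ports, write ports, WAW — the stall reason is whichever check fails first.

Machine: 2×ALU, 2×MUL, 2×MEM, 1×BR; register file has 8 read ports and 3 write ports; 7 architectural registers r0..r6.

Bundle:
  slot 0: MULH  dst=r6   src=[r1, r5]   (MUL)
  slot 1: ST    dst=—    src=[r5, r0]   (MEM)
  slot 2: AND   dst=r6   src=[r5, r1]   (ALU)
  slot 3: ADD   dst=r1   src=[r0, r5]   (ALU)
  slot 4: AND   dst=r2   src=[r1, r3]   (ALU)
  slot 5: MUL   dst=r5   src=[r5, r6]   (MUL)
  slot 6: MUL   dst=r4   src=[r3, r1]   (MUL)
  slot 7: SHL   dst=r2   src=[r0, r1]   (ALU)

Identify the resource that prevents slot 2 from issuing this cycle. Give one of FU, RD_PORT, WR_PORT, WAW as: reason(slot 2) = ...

reason(slot 2) = WAW

slot 0 (MUL): ISSUE — free A2,Mu1,Ld2,B1 rp6 wp2
slot 1 (MEM): ISSUE — free A2,Mu1,Ld1,B1 rp4 wp2
slot 2 (ALU): stall WAW — free A2,Mu1,Ld1,B1 rp4 wp2
slot 3 (ALU): ISSUE — free A1,Mu1,Ld1,B1 rp2 wp1
slot 4 (ALU): ISSUE — free A0,Mu1,Ld1,B1 rp0 wp0
slot 5 (MUL): stall RD_PORT — free A0,Mu1,Ld1,B1 rp0 wp0
slot 6 (MUL): stall RD_PORT — free A0,Mu1,Ld1,B1 rp0 wp0
slot 7 (ALU): stall FU — free A0,Mu1,Ld1,B1 rp0 wp0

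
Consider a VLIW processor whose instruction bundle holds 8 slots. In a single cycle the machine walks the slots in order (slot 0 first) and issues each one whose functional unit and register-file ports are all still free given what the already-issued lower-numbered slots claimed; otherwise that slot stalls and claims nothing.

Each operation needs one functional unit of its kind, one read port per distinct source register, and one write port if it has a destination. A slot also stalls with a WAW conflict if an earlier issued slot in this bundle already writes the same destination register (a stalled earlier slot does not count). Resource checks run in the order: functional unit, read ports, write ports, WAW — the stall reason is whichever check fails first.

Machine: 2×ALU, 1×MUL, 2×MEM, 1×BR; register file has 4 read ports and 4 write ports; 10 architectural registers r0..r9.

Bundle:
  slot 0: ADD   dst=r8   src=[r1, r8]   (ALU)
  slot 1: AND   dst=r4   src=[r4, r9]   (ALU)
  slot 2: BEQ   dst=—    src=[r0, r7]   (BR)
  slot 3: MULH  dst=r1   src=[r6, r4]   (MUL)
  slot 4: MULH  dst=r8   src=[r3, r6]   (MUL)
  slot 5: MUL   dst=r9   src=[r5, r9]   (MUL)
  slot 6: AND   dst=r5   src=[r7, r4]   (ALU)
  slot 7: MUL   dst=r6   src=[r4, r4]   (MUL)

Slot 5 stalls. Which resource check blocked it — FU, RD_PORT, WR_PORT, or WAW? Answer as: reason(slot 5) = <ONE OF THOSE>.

reason(slot 5) = RD_PORT

(0) want 1×ALU +2rd +1wr — yes → AL1|MU1|ME2|BR1|rd2|wr3
(1) want 1×ALU +2rd +1wr — yes → AL0|MU1|ME2|BR1|rd0|wr2
(2) want 1×BR +2rd +0wr — RD_PORT → AL0|MU1|ME2|BR1|rd0|wr2
(3) want 1×MUL +2rd +1wr — RD_PORT → AL0|MU1|ME2|BR1|rd0|wr2
(4) want 1×MUL +2rd +1wr — RD_PORT → AL0|MU1|ME2|BR1|rd0|wr2
(5) want 1×MUL +2rd +1wr — RD_PORT → AL0|MU1|ME2|BR1|rd0|wr2
(6) want 1×ALU +2rd +1wr — FU → AL0|MU1|ME2|BR1|rd0|wr2
(7) want 1×MUL +1rd +1wr — RD_PORT → AL0|MU1|ME2|BR1|rd0|wr2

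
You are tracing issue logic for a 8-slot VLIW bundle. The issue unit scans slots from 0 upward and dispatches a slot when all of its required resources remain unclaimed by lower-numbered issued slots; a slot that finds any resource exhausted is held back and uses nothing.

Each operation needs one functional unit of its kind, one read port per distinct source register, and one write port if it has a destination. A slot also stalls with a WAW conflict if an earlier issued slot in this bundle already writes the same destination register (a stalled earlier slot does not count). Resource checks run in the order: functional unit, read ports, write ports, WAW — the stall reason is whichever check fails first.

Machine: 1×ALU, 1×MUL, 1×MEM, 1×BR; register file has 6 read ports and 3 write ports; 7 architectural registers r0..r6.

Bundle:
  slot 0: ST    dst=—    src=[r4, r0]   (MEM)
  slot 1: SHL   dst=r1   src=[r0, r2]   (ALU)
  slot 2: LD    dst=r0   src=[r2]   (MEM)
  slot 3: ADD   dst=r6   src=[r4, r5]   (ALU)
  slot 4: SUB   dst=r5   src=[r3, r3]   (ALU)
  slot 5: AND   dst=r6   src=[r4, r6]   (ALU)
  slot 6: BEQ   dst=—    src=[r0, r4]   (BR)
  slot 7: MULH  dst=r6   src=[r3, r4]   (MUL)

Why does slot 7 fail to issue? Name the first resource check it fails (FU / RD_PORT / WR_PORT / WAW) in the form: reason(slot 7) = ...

slot 0 (MEM): ISSUE — free A1,Mu1,Ld0,B1 rp4 wp3
slot 1 (ALU): ISSUE — free A0,Mu1,Ld0,B1 rp2 wp2
slot 2 (MEM): stall FU — free A0,Mu1,Ld0,B1 rp2 wp2
slot 3 (ALU): stall FU — free A0,Mu1,Ld0,B1 rp2 wp2
slot 4 (ALU): stall FU — free A0,Mu1,Ld0,B1 rp2 wp2
slot 5 (ALU): stall FU — free A0,Mu1,Ld0,B1 rp2 wp2
slot 6 (BR): ISSUE — free A0,Mu1,Ld0,B0 rp0 wp2
slot 7 (MUL): stall RD_PORT — free A0,Mu1,Ld0,B0 rp0 wp2

reason(slot 7) = RD_PORT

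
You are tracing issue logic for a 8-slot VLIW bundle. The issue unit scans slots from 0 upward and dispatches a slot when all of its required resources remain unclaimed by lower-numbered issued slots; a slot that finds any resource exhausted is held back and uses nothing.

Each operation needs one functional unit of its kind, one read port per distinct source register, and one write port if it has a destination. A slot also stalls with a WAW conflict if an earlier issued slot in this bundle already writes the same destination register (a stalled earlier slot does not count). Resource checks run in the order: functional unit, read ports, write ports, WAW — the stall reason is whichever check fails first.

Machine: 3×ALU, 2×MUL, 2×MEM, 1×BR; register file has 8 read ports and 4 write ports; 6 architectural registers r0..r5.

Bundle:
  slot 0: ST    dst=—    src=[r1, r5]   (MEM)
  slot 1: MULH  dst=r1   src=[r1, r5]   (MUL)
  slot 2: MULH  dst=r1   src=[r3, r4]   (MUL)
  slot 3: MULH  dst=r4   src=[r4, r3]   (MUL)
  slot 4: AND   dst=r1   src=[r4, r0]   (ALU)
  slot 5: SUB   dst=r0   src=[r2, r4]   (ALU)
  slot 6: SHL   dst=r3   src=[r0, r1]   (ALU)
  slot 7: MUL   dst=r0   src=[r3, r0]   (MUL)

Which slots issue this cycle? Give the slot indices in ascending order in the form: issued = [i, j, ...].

slot 0 (MEM): ISSUE — free A3,Mu2,Ld1,B1 rp6 wp4
slot 1 (MUL): ISSUE — free A3,Mu1,Ld1,B1 rp4 wp3
slot 2 (MUL): stall WAW — free A3,Mu1,Ld1,B1 rp4 wp3
slot 3 (MUL): ISSUE — free A3,Mu0,Ld1,B1 rp2 wp2
slot 4 (ALU): stall WAW — free A3,Mu0,Ld1,B1 rp2 wp2
slot 5 (ALU): ISSUE — free A2,Mu0,Ld1,B1 rp0 wp1
slot 6 (ALU): stall RD_PORT — free A2,Mu0,Ld1,B1 rp0 wp1
slot 7 (MUL): stall FU — free A2,Mu0,Ld1,B1 rp0 wp1

issued = [0, 1, 3, 5]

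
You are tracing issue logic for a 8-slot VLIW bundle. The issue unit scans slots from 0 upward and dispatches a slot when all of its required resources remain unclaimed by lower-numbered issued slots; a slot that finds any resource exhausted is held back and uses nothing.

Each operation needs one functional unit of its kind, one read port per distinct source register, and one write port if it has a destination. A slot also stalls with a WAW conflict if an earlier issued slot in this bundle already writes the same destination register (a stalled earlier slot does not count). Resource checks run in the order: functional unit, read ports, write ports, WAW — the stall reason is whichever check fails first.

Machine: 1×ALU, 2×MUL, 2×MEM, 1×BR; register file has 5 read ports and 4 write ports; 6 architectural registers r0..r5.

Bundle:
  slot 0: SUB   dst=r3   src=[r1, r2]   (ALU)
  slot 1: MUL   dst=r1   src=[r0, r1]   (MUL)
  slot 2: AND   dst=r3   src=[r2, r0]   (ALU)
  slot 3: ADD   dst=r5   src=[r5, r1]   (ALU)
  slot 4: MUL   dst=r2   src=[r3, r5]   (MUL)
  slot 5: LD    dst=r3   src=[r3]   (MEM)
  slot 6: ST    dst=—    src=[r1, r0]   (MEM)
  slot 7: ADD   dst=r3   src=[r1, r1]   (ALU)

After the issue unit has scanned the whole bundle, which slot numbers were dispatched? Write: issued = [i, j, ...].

issued = [0, 1]

slot 0 (ALU): ISSUE — free A0,Mu2,Ld2,B1 rp3 wp3
slot 1 (MUL): ISSUE — free A0,Mu1,Ld2,B1 rp1 wp2
slot 2 (ALU): stall FU — free A0,Mu1,Ld2,B1 rp1 wp2
slot 3 (ALU): stall FU — free A0,Mu1,Ld2,B1 rp1 wp2
slot 4 (MUL): stall RD_PORT — free A0,Mu1,Ld2,B1 rp1 wp2
slot 5 (MEM): stall WAW — free A0,Mu1,Ld2,B1 rp1 wp2
slot 6 (MEM): stall RD_PORT — free A0,Mu1,Ld2,B1 rp1 wp2
slot 7 (ALU): stall FU — free A0,Mu1,Ld2,B1 rp1 wp2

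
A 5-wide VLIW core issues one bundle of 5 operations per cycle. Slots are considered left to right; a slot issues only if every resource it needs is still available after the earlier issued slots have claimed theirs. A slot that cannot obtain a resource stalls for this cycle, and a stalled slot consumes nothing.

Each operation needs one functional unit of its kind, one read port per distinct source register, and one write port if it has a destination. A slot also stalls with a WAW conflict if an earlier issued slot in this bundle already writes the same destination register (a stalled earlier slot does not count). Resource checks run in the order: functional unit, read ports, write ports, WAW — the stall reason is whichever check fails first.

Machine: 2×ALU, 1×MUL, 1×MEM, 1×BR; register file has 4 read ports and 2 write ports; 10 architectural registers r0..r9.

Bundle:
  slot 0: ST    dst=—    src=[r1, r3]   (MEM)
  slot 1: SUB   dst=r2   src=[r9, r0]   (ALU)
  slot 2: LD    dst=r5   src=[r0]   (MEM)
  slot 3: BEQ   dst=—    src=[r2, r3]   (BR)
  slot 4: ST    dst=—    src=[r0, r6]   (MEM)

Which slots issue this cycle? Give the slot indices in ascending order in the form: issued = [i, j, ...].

  0. MEM ⇒ go  {2A/1Mu/0Ld/1B | 2r 2w}
  1. ALU→r2 ⇒ go  {1A/1Mu/0Ld/1B | 0r 1w}
  2. MEM→r5 ⇒ no(FU)  {1A/1Mu/0Ld/1B | 0r 1w}
  3. BR ⇒ no(RD_PORT)  {1A/1Mu/0Ld/1B | 0r 1w}
  4. MEM ⇒ no(FU)  {1A/1Mu/0Ld/1B | 0r 1w}

issued = [0, 1]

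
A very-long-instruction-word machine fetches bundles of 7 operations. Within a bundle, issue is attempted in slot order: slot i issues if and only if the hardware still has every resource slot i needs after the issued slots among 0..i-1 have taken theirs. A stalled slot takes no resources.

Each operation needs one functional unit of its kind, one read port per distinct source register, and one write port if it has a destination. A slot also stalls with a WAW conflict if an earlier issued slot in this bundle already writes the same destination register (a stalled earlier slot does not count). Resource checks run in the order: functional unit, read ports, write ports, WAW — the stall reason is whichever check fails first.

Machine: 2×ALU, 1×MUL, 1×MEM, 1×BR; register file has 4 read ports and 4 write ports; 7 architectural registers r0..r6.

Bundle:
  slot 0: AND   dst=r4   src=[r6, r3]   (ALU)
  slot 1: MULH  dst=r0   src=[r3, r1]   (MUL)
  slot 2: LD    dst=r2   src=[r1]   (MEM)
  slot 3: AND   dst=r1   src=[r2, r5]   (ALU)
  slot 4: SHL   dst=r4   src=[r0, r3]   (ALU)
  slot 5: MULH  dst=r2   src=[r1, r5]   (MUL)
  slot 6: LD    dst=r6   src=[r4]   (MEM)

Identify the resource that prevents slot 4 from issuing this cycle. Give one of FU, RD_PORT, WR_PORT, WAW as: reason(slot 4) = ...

reason(slot 4) = RD_PORT

(0) want 1×ALU +2rd +1wr — yes → AL1|MU1|ME1|BR1|rd2|wr3
(1) want 1×MUL +2rd +1wr — yes → AL1|MU0|ME1|BR1|rd0|wr2
(2) want 1×MEM +1rd +1wr — RD_PORT → AL1|MU0|ME1|BR1|rd0|wr2
(3) want 1×ALU +2rd +1wr — RD_PORT → AL1|MU0|ME1|BR1|rd0|wr2
(4) want 1×ALU +2rd +1wr — RD_PORT → AL1|MU0|ME1|BR1|rd0|wr2
(5) want 1×MUL +2rd +1wr — FU → AL1|MU0|ME1|BR1|rd0|wr2
(6) want 1×MEM +1rd +1wr — RD_PORT → AL1|MU0|ME1|BR1|rd0|wr2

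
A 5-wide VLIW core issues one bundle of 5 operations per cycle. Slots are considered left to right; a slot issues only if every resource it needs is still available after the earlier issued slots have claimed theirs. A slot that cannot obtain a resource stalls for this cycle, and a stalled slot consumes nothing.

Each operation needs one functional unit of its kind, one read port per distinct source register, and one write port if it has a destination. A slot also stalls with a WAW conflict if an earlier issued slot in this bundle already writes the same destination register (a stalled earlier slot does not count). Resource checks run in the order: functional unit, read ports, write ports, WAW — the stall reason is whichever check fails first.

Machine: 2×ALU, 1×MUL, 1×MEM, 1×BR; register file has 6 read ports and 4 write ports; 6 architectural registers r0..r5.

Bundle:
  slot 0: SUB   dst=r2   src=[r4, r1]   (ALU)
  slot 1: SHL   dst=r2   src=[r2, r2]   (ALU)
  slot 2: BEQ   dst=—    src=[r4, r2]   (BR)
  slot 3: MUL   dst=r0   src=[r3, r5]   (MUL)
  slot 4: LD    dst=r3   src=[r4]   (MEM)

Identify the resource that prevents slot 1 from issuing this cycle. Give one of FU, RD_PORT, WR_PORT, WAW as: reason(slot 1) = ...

#0 ALU src=r4,r1 dispatched  <A:1 Mu:1 Ld:1 B:1 rd:4 wr:3>
#1 ALU src=r2,r2 held:WAW  <A:1 Mu:1 Ld:1 B:1 rd:4 wr:3>
#2 BR src=r4,r2 dispatched  <A:1 Mu:1 Ld:1 B:0 rd:2 wr:3>
#3 MUL src=r3,r5 dispatched  <A:1 Mu:0 Ld:1 B:0 rd:0 wr:2>
#4 MEM src=r4 held:RD_PORT  <A:1 Mu:0 Ld:1 B:0 rd:0 wr:2>

reason(slot 1) = WAW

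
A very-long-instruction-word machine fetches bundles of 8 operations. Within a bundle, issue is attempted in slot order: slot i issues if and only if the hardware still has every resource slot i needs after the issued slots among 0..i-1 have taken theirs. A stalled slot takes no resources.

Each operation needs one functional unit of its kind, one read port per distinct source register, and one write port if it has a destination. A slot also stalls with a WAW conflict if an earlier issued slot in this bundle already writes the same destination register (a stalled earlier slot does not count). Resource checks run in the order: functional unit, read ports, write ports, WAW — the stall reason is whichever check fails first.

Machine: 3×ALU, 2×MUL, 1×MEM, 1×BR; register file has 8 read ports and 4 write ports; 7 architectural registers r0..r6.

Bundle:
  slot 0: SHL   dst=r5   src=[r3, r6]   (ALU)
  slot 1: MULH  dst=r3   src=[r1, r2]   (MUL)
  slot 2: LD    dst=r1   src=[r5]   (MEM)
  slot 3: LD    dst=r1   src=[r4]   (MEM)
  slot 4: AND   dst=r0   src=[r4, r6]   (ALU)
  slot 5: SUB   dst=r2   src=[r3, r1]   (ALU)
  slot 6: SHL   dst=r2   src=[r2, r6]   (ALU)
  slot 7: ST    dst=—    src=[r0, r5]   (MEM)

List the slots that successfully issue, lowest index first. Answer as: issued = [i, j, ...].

  0. ALU→r5 ⇒ go  {2A/2Mu/1Ld/1B | 6r 3w}
  1. MUL→r3 ⇒ go  {2A/1Mu/1Ld/1B | 4r 2w}
  2. MEM→r1 ⇒ go  {2A/1Mu/0Ld/1B | 3r 1w}
  3. MEM→r1 ⇒ no(FU)  {2A/1Mu/0Ld/1B | 3r 1w}
  4. ALU→r0 ⇒ go  {1A/1Mu/0Ld/1B | 1r 0w}
  5. ALU→r2 ⇒ no(RD_PORT)  {1A/1Mu/0Ld/1B | 1r 0w}
  6. ALU→r2 ⇒ no(RD_PORT)  {1A/1Mu/0Ld/1B | 1r 0w}
  7. MEM ⇒ no(FU)  {1A/1Mu/0Ld/1B | 1r 0w}

issued = [0, 1, 2, 4]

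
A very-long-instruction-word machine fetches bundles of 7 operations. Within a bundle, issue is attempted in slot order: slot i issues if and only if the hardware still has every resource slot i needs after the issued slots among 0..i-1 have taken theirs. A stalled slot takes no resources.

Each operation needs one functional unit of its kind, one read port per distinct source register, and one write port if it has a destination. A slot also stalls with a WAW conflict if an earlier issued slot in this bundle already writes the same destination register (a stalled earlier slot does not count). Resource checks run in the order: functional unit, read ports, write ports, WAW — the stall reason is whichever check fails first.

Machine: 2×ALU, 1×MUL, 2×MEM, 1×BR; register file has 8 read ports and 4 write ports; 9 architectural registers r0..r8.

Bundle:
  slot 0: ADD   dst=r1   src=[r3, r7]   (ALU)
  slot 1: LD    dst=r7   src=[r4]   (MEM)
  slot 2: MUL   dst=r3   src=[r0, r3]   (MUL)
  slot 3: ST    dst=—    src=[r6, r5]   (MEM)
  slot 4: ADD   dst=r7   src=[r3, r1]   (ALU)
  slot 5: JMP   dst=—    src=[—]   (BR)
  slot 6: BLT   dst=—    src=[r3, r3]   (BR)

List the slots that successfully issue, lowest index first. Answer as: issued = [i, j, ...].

slot 0 (ALU): ISSUE — free A1,Mu1,Ld2,B1 rp6 wp3
slot 1 (MEM): ISSUE — free A1,Mu1,Ld1,B1 rp5 wp2
slot 2 (MUL): ISSUE — free A1,Mu0,Ld1,B1 rp3 wp1
slot 3 (MEM): ISSUE — free A1,Mu0,Ld0,B1 rp1 wp1
slot 4 (ALU): stall RD_PORT — free A1,Mu0,Ld0,B1 rp1 wp1
slot 5 (BR): ISSUE — free A1,Mu0,Ld0,B0 rp1 wp1
slot 6 (BR): stall FU — free A1,Mu0,Ld0,B0 rp1 wp1

issued = [0, 1, 2, 3, 5]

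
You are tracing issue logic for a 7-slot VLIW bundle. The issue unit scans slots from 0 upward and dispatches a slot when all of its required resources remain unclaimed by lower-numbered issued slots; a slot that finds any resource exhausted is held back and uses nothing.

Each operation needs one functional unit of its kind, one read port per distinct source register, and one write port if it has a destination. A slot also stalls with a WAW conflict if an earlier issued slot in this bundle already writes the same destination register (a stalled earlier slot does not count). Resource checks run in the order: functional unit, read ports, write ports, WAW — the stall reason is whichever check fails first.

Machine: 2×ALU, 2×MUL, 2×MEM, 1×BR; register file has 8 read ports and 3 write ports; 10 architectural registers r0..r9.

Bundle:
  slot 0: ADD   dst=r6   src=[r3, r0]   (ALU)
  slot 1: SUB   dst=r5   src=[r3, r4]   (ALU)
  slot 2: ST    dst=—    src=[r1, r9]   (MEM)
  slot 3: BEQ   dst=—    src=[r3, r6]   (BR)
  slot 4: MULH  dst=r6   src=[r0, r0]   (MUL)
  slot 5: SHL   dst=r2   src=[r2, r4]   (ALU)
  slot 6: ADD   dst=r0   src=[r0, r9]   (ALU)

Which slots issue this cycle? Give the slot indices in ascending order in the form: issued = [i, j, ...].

#0 ALU src=r3,r0 dispatched  <A:1 Mu:2 Ld:2 B:1 rd:6 wr:2>
#1 ALU src=r3,r4 dispatched  <A:0 Mu:2 Ld:2 B:1 rd:4 wr:1>
#2 MEM src=r1,r9 dispatched  <A:0 Mu:2 Ld:1 B:1 rd:2 wr:1>
#3 BR src=r3,r6 dispatched  <A:0 Mu:2 Ld:1 B:0 rd:0 wr:1>
#4 MUL src=r0,r0 held:RD_PORT  <A:0 Mu:2 Ld:1 B:0 rd:0 wr:1>
#5 ALU src=r2,r4 held:FU  <A:0 Mu:2 Ld:1 B:0 rd:0 wr:1>
#6 ALU src=r0,r9 held:FU  <A:0 Mu:2 Ld:1 B:0 rd:0 wr:1>

issued = [0, 1, 2, 3]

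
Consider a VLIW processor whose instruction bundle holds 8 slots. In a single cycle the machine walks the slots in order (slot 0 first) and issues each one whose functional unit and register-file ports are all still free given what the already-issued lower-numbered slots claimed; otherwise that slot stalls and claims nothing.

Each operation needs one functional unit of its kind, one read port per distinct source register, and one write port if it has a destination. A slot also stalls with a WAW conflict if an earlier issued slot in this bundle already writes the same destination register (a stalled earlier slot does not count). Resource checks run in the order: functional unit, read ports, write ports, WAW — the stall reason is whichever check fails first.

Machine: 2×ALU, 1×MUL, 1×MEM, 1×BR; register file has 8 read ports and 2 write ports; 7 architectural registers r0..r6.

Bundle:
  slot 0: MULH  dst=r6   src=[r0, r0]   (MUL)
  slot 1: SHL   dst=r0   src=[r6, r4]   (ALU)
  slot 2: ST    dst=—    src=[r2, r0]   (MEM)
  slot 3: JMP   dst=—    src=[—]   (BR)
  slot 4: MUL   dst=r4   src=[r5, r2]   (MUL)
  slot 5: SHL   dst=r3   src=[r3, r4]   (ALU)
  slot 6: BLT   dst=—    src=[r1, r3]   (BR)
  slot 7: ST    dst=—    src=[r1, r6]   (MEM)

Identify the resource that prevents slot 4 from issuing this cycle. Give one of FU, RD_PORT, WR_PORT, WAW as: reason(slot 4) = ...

reason(slot 4) = FU

slot 0 (MUL): ISSUE — free A2,Mu0,Ld1,B1 rp7 wp1
slot 1 (ALU): ISSUE — free A1,Mu0,Ld1,B1 rp5 wp0
slot 2 (MEM): ISSUE — free A1,Mu0,Ld0,B1 rp3 wp0
slot 3 (BR): ISSUE — free A1,Mu0,Ld0,B0 rp3 wp0
slot 4 (MUL): stall FU — free A1,Mu0,Ld0,B0 rp3 wp0
slot 5 (ALU): stall WR_PORT — free A1,Mu0,Ld0,B0 rp3 wp0
slot 6 (BR): stall FU — free A1,Mu0,Ld0,B0 rp3 wp0
slot 7 (MEM): stall FU — free A1,Mu0,Ld0,B0 rp3 wp0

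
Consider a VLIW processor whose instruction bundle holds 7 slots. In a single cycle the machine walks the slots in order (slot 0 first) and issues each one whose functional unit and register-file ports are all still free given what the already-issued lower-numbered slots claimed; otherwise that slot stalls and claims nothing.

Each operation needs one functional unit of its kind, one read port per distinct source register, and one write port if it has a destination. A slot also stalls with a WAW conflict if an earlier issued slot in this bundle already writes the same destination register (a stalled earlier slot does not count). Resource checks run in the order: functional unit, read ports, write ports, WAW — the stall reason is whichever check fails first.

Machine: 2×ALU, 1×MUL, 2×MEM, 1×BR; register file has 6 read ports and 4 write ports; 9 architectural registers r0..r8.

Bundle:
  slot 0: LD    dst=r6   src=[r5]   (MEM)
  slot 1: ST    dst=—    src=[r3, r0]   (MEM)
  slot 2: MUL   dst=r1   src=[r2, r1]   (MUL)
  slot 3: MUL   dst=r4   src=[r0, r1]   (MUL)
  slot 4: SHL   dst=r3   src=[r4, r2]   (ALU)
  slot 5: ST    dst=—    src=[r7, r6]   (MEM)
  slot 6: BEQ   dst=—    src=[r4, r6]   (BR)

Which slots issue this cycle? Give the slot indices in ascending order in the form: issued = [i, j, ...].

  0. MEM→r6 ⇒ go  {2A/1Mu/1Ld/1B | 5r 3w}
  1. MEM ⇒ go  {2A/1Mu/0Ld/1B | 3r 3w}
  2. MUL→r1 ⇒ go  {2A/0Mu/0Ld/1B | 1r 2w}
  3. MUL→r4 ⇒ no(FU)  {2A/0Mu/0Ld/1B | 1r 2w}
  4. ALU→r3 ⇒ no(RD_PORT)  {2A/0Mu/0Ld/1B | 1r 2w}
  5. MEM ⇒ no(FU)  {2A/0Mu/0Ld/1B | 1r 2w}
  6. BR ⇒ no(RD_PORT)  {2A/0Mu/0Ld/1B | 1r 2w}

issued = [0, 1, 2]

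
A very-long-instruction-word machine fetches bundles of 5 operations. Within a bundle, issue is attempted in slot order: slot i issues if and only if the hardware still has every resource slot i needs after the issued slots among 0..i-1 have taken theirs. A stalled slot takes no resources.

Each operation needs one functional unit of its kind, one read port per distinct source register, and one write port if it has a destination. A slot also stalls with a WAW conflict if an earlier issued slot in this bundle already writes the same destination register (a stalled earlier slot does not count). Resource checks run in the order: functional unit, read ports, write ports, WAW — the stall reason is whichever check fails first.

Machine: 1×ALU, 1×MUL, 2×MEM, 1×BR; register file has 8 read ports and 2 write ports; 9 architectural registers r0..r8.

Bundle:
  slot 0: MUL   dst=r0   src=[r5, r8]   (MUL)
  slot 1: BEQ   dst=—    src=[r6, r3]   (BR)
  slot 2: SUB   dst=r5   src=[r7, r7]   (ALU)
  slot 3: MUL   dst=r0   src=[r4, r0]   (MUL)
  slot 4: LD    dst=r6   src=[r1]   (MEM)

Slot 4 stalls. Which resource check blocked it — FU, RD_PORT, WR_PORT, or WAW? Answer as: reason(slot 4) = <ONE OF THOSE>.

reason(slot 4) = WR_PORT

#0 MUL src=r5,r8 dispatched  <A:1 Mu:0 Ld:2 B:1 rd:6 wr:1>
#1 BR src=r6,r3 dispatched  <A:1 Mu:0 Ld:2 B:0 rd:4 wr:1>
#2 ALU src=r7,r7 dispatched  <A:0 Mu:0 Ld:2 B:0 rd:3 wr:0>
#3 MUL src=r4,r0 held:FU  <A:0 Mu:0 Ld:2 B:0 rd:3 wr:0>
#4 MEM src=r1 held:WR_PORT  <A:0 Mu:0 Ld:2 B:0 rd:3 wr:0>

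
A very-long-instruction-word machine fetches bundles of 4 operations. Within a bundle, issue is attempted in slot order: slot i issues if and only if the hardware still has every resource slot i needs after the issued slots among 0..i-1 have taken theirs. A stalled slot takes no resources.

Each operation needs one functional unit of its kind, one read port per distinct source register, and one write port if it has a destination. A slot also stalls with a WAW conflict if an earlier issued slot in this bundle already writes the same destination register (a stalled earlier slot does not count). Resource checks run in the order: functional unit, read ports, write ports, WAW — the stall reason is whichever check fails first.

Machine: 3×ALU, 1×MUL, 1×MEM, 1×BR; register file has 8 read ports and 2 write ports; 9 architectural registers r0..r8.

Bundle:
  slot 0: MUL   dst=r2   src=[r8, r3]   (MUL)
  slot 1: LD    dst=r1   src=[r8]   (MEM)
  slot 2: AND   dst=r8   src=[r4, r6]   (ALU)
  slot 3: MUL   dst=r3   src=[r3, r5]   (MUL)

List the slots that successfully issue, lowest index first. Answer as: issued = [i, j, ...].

issued = [0, 1]

[0] MUL needs rd=2 wr=1: ok; after: ALU=3 MUL=0 MEM=1 BR=1, R=6, W=1
[1] MEM needs rd=1 wr=1: ok; after: ALU=3 MUL=0 MEM=0 BR=1, R=5, W=0
[2] ALU needs rd=2 wr=1: WR_PORT; after: ALU=3 MUL=0 MEM=0 BR=1, R=5, W=0
[3] MUL needs rd=2 wr=1: FU; after: ALU=3 MUL=0 MEM=0 BR=1, R=5, W=0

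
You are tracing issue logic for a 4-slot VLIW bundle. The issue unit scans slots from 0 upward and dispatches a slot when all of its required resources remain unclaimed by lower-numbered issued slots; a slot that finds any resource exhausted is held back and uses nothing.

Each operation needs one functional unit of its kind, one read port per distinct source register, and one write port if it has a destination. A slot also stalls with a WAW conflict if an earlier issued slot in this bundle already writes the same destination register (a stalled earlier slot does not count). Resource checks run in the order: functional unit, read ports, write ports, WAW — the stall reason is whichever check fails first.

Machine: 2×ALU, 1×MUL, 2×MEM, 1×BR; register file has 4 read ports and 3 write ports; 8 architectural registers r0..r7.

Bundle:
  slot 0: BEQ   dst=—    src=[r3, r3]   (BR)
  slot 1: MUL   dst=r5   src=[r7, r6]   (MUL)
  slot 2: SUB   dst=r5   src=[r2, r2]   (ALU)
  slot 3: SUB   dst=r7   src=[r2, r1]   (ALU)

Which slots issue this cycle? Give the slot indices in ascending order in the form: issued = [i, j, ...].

issued = [0, 1]

#0 BR src=r3,r3 dispatched  <A:2 Mu:1 Ld:2 B:0 rd:3 wr:3>
#1 MUL src=r7,r6 dispatched  <A:2 Mu:0 Ld:2 B:0 rd:1 wr:2>
#2 ALU src=r2,r2 held:WAW  <A:2 Mu:0 Ld:2 B:0 rd:1 wr:2>
#3 ALU src=r2,r1 held:RD_PORT  <A:2 Mu:0 Ld:2 B:0 rd:1 wr:2>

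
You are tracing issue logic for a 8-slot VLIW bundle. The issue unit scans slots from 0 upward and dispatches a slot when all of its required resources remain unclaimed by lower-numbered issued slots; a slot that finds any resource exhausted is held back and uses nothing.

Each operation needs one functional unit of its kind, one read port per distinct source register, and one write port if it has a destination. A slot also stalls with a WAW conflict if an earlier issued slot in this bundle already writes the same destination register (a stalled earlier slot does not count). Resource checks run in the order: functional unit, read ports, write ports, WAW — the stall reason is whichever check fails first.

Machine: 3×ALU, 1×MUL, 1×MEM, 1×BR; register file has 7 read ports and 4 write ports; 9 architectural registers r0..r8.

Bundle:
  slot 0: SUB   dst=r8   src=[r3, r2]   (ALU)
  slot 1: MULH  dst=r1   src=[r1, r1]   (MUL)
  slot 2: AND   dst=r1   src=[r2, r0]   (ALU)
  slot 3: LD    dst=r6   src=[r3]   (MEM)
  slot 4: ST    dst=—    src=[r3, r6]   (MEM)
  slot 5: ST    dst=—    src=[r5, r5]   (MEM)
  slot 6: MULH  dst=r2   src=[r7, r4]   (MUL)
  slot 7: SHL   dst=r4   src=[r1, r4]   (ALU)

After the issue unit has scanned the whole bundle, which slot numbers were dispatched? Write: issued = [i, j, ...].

(0) want 1×ALU +2rd +1wr — yes → AL2|MU1|ME1|BR1|rd5|wr3
(1) want 1×MUL +1rd +1wr — yes → AL2|MU0|ME1|BR1|rd4|wr2
(2) want 1×ALU +2rd +1wr — WAW → AL2|MU0|ME1|BR1|rd4|wr2
(3) want 1×MEM +1rd +1wr — yes → AL2|MU0|ME0|BR1|rd3|wr1
(4) want 1×MEM +2rd +0wr — FU → AL2|MU0|ME0|BR1|rd3|wr1
(5) want 1×MEM +1rd +0wr — FU → AL2|MU0|ME0|BR1|rd3|wr1
(6) want 1×MUL +2rd +1wr — FU → AL2|MU0|ME0|BR1|rd3|wr1
(7) want 1×ALU +2rd +1wr — yes → AL1|MU0|ME0|BR1|rd1|wr0

issued = [0, 1, 3, 7]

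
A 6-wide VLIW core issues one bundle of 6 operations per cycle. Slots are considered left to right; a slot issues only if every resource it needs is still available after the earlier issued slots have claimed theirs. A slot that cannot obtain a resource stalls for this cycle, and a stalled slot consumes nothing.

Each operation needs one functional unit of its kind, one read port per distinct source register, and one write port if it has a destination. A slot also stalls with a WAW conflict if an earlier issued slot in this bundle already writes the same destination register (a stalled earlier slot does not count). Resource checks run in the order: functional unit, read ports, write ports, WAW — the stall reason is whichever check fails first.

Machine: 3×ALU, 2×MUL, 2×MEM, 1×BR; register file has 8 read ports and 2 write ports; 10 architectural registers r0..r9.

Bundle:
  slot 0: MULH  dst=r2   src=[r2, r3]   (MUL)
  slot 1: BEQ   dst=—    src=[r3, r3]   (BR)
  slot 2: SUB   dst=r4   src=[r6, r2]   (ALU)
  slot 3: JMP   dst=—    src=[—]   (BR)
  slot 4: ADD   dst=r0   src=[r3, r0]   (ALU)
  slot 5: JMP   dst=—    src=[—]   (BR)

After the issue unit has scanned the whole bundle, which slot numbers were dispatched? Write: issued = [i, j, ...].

issued = [0, 1, 2]

slot 0 (MUL): ISSUE — free A3,Mu1,Ld2,B1 rp6 wp1
slot 1 (BR): ISSUE — free A3,Mu1,Ld2,B0 rp5 wp1
slot 2 (ALU): ISSUE — free A2,Mu1,Ld2,B0 rp3 wp0
slot 3 (BR): stall FU — free A2,Mu1,Ld2,B0 rp3 wp0
slot 4 (ALU): stall WR_PORT — free A2,Mu1,Ld2,B0 rp3 wp0
slot 5 (BR): stall FU — free A2,Mu1,Ld2,B0 rp3 wp0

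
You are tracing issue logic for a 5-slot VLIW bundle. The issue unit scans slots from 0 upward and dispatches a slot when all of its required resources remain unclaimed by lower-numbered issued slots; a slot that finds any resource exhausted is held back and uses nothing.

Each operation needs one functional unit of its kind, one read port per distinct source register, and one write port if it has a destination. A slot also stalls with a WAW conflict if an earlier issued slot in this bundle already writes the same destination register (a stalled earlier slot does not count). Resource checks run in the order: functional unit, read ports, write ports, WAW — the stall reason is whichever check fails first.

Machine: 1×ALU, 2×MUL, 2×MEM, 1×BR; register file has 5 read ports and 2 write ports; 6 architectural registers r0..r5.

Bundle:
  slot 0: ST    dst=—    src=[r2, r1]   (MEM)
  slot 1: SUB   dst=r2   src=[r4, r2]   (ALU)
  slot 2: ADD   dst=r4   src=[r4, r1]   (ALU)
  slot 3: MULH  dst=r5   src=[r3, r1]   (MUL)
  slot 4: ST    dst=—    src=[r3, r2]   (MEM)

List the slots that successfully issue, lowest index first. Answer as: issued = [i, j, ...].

#0 MEM src=r2,r1 dispatched  <A:1 Mu:2 Ld:1 B:1 rd:3 wr:2>
#1 ALU src=r4,r2 dispatched  <A:0 Mu:2 Ld:1 B:1 rd:1 wr:1>
#2 ALU src=r4,r1 held:FU  <A:0 Mu:2 Ld:1 B:1 rd:1 wr:1>
#3 MUL src=r3,r1 held:RD_PORT  <A:0 Mu:2 Ld:1 B:1 rd:1 wr:1>
#4 MEM src=r3,r2 held:RD_PORT  <A:0 Mu:2 Ld:1 B:1 rd:1 wr:1>

issued = [0, 1]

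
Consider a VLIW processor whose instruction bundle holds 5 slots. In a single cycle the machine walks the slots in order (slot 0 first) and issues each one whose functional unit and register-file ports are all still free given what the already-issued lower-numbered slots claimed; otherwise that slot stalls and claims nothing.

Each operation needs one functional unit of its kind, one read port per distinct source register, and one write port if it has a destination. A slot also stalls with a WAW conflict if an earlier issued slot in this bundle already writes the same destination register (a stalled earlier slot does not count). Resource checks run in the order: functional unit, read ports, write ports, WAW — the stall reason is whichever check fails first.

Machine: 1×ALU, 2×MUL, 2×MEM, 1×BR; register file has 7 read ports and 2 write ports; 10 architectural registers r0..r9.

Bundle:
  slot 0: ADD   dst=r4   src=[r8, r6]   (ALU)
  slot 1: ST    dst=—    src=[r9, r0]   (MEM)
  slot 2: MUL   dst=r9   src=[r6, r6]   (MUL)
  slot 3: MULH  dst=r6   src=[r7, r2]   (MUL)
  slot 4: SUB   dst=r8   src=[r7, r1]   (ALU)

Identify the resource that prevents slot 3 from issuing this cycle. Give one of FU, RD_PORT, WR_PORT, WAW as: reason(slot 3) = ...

[0] ALU needs rd=2 wr=1: ok; after: ALU=0 MUL=2 MEM=2 BR=1, R=5, W=1
[1] MEM needs rd=2 wr=0: ok; after: ALU=0 MUL=2 MEM=1 BR=1, R=3, W=1
[2] MUL needs rd=1 wr=1: ok; after: ALU=0 MUL=1 MEM=1 BR=1, R=2, W=0
[3] MUL needs rd=2 wr=1: WR_PORT; after: ALU=0 MUL=1 MEM=1 BR=1, R=2, W=0
[4] ALU needs rd=2 wr=1: FU; after: ALU=0 MUL=1 MEM=1 BR=1, R=2, W=0

reason(slot 3) = WR_PORT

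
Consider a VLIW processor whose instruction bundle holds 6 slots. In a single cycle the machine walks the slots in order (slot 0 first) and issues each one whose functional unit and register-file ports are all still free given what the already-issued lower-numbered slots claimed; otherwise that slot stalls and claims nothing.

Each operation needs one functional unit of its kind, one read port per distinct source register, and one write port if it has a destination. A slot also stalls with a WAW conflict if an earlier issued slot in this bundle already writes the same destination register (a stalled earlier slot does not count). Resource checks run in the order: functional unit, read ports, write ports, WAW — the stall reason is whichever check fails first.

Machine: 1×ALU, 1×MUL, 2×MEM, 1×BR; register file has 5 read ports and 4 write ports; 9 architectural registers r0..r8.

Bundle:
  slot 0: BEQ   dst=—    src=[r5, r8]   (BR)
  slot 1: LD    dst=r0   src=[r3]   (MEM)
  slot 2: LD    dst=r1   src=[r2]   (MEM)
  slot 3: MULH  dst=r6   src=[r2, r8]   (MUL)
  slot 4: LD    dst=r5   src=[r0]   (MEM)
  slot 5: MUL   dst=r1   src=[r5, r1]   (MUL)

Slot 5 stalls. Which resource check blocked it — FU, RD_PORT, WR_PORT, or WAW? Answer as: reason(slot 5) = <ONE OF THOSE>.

[0] BR needs rd=2 wr=0: ok; after: ALU=1 MUL=1 MEM=2 BR=0, R=3, W=4
[1] MEM needs rd=1 wr=1: ok; after: ALU=1 MUL=1 MEM=1 BR=0, R=2, W=3
[2] MEM needs rd=1 wr=1: ok; after: ALU=1 MUL=1 MEM=0 BR=0, R=1, W=2
[3] MUL needs rd=2 wr=1: RD_PORT; after: ALU=1 MUL=1 MEM=0 BR=0, R=1, W=2
[4] MEM needs rd=1 wr=1: FU; after: ALU=1 MUL=1 MEM=0 BR=0, R=1, W=2
[5] MUL needs rd=2 wr=1: RD_PORT; after: ALU=1 MUL=1 MEM=0 BR=0, R=1, W=2

reason(slot 5) = RD_PORT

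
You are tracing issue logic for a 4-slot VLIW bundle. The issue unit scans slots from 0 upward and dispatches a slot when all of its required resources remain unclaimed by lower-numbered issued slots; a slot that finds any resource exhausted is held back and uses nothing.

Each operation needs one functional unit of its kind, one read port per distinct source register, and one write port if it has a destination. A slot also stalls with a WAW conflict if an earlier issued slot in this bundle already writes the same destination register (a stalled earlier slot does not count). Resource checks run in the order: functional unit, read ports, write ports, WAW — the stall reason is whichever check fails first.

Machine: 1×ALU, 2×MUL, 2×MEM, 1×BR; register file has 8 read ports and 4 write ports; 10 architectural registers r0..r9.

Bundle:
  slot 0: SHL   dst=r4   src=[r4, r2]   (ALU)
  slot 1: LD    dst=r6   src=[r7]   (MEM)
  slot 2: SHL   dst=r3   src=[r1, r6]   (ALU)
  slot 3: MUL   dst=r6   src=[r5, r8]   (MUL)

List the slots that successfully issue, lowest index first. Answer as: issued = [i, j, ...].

issued = [0, 1]

#0 ALU src=r4,r2 dispatched  <A:0 Mu:2 Ld:2 B:1 rd:6 wr:3>
#1 MEM src=r7 dispatched  <A:0 Mu:2 Ld:1 B:1 rd:5 wr:2>
#2 ALU src=r1,r6 held:FU  <A:0 Mu:2 Ld:1 B:1 rd:5 wr:2>
#3 MUL src=r5,r8 held:WAW  <A:0 Mu:2 Ld:1 B:1 rd:5 wr:2>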